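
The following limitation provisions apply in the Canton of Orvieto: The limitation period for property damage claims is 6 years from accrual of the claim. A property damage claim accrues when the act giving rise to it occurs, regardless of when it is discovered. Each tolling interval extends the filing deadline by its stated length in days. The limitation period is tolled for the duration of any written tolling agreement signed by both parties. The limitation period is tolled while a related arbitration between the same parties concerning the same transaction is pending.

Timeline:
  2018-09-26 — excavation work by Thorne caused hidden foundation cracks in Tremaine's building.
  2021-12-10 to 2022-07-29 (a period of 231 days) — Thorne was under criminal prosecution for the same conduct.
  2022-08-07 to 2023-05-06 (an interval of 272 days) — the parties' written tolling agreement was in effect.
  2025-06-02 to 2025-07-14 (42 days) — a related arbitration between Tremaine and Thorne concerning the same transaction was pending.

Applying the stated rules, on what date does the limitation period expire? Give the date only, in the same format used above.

2025-08-06

The claim accrued on 2018-09-26, when the wrongful act occurred.
6 years from 2018-09-26 is 2024-09-26.
Because the written tolling agreement ran from 2022-08-07 to 2023-05-06, the deadline is extended by 272 days to 2025-06-25.
The period was tolled for 42 days by the pending related arbitration (2025-06-02 to 2025-07-14), pushing the deadline to 2025-08-06.
No stated provision tolls the period for a criminal prosecution, so the interval from 2021-12-10 to 2022-07-29 has no effect on the deadline.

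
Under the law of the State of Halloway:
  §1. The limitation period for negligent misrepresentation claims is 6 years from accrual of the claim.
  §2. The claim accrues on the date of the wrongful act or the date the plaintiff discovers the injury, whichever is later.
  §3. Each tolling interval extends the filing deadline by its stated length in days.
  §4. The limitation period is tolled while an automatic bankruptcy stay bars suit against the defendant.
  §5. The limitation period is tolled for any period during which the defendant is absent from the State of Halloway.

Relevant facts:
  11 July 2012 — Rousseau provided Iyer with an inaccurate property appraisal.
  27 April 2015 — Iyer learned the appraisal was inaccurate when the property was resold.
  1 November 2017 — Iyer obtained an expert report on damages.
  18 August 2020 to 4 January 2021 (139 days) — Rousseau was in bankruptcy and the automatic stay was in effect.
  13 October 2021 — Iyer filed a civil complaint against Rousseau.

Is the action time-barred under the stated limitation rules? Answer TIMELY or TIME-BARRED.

TIME-BARRED

The claim accrued on 27 April 2015 — the later of the 11 July 2012 act and the 27 April 2015 discovery.
6 years from 27 April 2015 is 27 April 2021.
The period was tolled for 139 days by the automatic bankruptcy stay (18 August 2020 to 4 January 2021), pushing the deadline to 13 September 2021.
None of the other events listed affects the running of the period under the stated rules.
Filing on 13 October 2021 missed the 13 September 2021 deadline — the action is time-barred.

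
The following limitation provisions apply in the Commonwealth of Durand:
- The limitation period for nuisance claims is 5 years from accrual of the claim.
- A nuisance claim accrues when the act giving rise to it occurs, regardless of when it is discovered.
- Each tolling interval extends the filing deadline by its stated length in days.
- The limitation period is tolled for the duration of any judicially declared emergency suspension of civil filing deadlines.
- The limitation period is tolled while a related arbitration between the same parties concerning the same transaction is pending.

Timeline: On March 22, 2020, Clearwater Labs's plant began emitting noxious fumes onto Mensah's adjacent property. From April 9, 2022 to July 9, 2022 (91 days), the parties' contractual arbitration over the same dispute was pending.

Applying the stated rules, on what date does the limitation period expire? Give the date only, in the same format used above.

The limitation period began to run on March 22, 2020.
5 years from March 22, 2020 is March 22, 2025.
The period was tolled for 91 days by the pending related arbitration (April 9, 2022 to July 9, 2022), pushing the deadline to June 21, 2025.

June 21, 2025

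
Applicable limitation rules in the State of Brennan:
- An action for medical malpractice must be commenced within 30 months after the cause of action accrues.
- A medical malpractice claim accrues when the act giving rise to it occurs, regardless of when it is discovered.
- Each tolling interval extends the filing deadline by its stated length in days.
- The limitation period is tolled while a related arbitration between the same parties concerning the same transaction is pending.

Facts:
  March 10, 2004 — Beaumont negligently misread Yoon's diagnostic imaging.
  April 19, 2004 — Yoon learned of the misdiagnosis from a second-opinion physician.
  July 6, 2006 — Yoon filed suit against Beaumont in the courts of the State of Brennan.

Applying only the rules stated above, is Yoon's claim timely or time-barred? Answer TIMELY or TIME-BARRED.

Accrual is governed by the date of the act, so the period began to run on March 10, 2004; the later discovery on April 19, 2004 is irrelevant under the stated rule.
30 months from March 10, 2004 is September 10, 2006.
Yoon filed on July 6, 2006, before the September 10, 2006 deadline, so the action is timely.

TIMELY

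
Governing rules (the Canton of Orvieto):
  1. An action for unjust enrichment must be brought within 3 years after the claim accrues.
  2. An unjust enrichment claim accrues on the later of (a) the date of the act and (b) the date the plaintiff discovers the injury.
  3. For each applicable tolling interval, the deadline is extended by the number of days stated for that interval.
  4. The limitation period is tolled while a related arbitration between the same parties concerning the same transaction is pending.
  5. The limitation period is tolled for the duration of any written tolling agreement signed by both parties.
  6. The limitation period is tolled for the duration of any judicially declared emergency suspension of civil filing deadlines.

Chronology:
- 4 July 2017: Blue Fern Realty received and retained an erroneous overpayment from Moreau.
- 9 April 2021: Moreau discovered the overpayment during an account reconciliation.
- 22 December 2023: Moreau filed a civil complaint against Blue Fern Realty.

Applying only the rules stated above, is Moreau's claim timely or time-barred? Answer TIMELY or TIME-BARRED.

TIMELY

Taking the later of the act (4 July 2017) and discovery (9 April 2021), the claim accrued on 9 April 2021.
The untolled deadline — 3 years after 9 April 2021 — is 9 April 2024.
Filing on 22 December 2023 beat the 9 April 2024 deadline — the action is timely.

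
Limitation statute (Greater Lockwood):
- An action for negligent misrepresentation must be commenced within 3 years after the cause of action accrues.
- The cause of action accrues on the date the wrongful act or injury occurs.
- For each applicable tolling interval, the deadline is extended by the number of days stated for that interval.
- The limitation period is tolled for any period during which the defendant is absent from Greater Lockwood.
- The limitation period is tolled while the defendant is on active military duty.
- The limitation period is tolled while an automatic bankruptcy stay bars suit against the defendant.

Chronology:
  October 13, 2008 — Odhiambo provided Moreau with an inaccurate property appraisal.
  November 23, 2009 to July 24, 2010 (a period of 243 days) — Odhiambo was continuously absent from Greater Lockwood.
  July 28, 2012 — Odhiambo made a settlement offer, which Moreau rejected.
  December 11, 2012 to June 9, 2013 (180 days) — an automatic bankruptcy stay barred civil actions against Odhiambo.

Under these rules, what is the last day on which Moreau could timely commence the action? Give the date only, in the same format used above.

The cause of action accrued on October 13, 2008, the date of the act.
Adding the 3 years base period to October 13, 2008 gives a deadline of October 13, 2011, before any tolling.
The period was tolled for 243 days by the defendant's absence from the jurisdiction (November 23, 2009 to July 24, 2010), pushing the deadline to June 12, 2012.
The automatic bankruptcy stay starting December 11, 2012 came too late — the period had run on June 12, 2012 — and so does not extend the deadline.
The other events in the timeline have no effect on the limitation period under the stated rules.

June 12, 2012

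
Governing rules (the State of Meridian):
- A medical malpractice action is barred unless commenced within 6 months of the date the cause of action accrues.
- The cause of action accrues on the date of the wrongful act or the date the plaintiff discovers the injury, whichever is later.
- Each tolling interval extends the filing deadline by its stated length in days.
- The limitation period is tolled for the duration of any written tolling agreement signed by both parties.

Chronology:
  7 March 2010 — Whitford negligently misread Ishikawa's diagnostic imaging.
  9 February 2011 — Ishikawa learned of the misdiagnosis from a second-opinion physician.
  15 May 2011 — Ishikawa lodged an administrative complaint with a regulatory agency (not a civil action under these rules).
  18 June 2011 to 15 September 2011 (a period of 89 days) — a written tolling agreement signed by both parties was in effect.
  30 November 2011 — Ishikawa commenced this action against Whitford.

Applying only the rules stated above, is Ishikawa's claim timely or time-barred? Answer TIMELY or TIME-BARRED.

The claim accrued on 9 February 2011 — the later of the 7 March 2010 act and the 9 February 2011 discovery.
The untolled deadline — 6 months after 9 February 2011 — is 9 August 2011.
The period was tolled for 89 days by the written tolling agreement (18 June 2011 to 15 September 2011), pushing the deadline to 6 November 2011.
The other events in the timeline have no effect on the limitation period under the stated rules.
The 30 November 2011 filing falls after the 6 November 2011 deadline; the claim is time-barred.

TIME-BARRED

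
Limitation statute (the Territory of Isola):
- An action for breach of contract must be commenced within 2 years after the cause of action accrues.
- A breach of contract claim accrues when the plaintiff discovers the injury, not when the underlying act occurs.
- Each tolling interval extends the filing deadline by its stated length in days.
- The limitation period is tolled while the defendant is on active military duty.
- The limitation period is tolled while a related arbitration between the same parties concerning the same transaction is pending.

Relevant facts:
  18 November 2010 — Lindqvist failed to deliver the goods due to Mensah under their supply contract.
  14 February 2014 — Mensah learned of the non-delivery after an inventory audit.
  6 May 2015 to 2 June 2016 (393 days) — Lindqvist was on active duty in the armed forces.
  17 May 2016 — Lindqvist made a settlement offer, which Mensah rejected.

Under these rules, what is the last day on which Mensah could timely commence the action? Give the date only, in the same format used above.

13 March 2017

Under the discovery rule, the claim accrued on 14 February 2014, when Mensah discovered the injury — not on the 18 November 2010 date of the underlying act.
2 years from 14 February 2014 is 14 February 2016.
The period was tolled for 393 days by the defendant's active military service (6 May 2015 to 2 June 2016), pushing the deadline to 13 March 2017.
None of the other events listed affects the running of the period under the stated rules.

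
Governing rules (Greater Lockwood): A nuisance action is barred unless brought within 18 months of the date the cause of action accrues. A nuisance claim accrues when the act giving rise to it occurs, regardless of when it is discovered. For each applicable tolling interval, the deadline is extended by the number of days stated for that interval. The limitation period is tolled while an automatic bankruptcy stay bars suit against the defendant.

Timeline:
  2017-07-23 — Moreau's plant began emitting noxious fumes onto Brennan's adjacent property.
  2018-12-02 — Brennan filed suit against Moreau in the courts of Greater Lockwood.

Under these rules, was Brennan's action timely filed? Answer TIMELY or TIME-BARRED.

The limitation period began to run on 2017-07-23.
18 months from 2017-07-23 is 2019-01-23.
Brennan filed on 2018-12-02, before the 2019-01-23 deadline, so the action is timely.

TIMELY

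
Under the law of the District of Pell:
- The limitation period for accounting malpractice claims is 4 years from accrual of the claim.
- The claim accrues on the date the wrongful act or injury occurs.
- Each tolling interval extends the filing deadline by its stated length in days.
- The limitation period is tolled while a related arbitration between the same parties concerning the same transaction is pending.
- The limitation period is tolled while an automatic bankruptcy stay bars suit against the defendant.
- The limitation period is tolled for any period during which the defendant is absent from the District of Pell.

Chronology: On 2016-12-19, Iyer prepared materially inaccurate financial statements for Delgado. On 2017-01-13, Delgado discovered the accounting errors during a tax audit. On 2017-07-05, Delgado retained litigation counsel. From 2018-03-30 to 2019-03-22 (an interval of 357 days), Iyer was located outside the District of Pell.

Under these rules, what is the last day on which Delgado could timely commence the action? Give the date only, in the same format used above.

2021-12-11

Because the rule ties accrual to occurrence, the claim accrued on 2016-12-19, not on the 2017-01-13 discovery date.
The untolled deadline — 4 years after 2016-12-19 — is 2020-12-19.
Because the defendant's absence from the jurisdiction ran from 2018-03-30 to 2019-03-22, the deadline is extended by 357 days to 2021-12-11.
The other events in the timeline have no effect on the limitation period under the stated rules.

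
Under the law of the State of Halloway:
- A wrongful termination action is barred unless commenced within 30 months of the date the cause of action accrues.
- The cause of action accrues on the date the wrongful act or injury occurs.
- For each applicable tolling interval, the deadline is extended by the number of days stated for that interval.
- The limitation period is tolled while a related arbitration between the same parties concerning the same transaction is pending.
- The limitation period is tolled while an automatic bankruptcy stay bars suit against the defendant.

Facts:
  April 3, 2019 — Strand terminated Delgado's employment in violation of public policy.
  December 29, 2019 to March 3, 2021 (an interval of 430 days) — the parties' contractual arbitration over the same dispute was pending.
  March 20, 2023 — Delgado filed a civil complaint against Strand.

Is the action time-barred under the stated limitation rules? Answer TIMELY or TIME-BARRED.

TIME-BARRED

The claim accrued on April 3, 2019, when the wrongful act occurred.
The untolled deadline — 30 months after April 3, 2019 — is October 3, 2021.
The pending related arbitration from December 29, 2019 to March 3, 2021 tolled the period for 430 days, extending the deadline to December 7, 2022.
The March 20, 2023 filing falls after the December 7, 2022 deadline; the claim is time-barred.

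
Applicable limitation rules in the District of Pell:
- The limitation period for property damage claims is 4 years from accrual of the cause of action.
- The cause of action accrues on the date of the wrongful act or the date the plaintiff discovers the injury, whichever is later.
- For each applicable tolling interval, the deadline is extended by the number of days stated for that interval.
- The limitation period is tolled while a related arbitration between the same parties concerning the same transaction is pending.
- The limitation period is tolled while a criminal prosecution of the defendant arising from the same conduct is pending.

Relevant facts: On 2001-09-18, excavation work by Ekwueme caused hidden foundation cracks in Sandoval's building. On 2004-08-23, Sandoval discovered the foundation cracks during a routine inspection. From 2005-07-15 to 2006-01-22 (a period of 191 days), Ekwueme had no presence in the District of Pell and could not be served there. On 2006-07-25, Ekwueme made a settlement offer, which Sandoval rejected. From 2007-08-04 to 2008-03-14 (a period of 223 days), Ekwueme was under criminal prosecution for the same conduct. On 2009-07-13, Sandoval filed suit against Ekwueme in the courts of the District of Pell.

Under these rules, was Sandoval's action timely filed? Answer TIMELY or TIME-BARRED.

TIME-BARRED

Taking the later of the act (2001-09-18) and discovery (2004-08-23), the claim accrued on 2004-08-23.
The untolled deadline — 4 years after 2004-08-23 — is 2008-08-23.
The pending criminal prosecution from 2007-08-04 to 2008-03-14 tolled the period for 223 days, extending the deadline to 2009-04-03.
Although the defendant's absence ran from 2005-07-15 to 2006-01-22, the stated rules do not make that a tolling event, so it is disregarded.
The other events in the timeline have no effect on the limitation period under the stated rules.
Filing on 2009-07-13 missed the 2009-04-03 deadline — the action is time-barred.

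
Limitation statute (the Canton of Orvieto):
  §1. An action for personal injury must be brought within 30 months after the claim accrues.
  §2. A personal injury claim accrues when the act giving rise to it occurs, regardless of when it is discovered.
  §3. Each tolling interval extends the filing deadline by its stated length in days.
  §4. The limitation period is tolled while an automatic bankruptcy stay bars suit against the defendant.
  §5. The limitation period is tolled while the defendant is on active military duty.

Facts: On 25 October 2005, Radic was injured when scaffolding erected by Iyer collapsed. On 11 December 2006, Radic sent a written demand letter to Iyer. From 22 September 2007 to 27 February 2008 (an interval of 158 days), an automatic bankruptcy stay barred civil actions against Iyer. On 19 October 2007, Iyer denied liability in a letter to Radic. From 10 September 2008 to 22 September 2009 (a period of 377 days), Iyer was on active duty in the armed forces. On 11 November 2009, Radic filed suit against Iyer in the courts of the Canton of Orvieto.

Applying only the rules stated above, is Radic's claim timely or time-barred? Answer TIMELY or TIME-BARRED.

TIME-BARRED

The claim accrued on 25 October 2005, when the wrongful act occurred.
The untolled deadline — 30 months after 25 October 2005 — is 25 April 2008.
The automatic bankruptcy stay from 22 September 2007 to 27 February 2008 tolled the period for 158 days, extending the deadline to 30 September 2008.
The period was tolled for 377 days by the defendant's active military service (10 September 2008 to 22 September 2009), pushing the deadline to 12 October 2009.
None of the other events listed affects the running of the period under the stated rules.
Radic filed on 11 November 2009, after the 12 October 2009 deadline, so the action is time-barred.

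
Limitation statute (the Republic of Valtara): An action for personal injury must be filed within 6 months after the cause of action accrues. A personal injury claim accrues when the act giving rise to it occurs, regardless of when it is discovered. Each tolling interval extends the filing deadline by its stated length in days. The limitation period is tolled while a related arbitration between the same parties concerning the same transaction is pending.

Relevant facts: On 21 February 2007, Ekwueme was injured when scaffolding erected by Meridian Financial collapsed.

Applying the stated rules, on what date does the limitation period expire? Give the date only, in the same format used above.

21 August 2007

The cause of action accrued on 21 February 2007, the date of the act.
The untolled deadline — 6 months after 21 February 2007 — is 21 August 2007.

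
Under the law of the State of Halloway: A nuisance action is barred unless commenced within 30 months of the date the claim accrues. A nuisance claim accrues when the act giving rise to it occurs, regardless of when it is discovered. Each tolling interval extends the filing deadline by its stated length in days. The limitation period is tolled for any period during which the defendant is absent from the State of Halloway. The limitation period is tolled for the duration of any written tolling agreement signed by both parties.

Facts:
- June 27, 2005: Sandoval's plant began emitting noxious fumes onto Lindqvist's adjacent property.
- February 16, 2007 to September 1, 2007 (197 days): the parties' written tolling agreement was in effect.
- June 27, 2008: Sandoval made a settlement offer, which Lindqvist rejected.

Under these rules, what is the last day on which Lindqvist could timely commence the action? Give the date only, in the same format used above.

July 11, 2008

The claim accrued on June 27, 2005, the date of the act.
Adding the 30 months base period to June 27, 2005 gives a deadline of December 27, 2007, before any tolling.
The written tolling agreement from February 16, 2007 to September 1, 2007 tolled the period for 197 days, extending the deadline to July 11, 2008.
None of the other events listed affects the running of the period under the stated rules.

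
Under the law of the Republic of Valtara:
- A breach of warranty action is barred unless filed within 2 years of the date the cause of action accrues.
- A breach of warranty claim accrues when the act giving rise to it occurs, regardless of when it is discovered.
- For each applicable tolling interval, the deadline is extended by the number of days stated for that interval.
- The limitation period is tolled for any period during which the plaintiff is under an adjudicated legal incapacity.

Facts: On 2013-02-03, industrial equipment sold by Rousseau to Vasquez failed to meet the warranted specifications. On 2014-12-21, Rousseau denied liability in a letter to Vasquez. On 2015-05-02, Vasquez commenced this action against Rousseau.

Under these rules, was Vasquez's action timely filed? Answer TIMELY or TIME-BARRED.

The cause of action accrued on 2013-02-03, the date of the act.
The untolled deadline — 2 years after 2013-02-03 — is 2015-02-03.
The other events in the timeline have no effect on the limitation period under the stated rules.
Filing on 2015-05-02 missed the 2015-02-03 deadline — the action is time-barred.

TIME-BARRED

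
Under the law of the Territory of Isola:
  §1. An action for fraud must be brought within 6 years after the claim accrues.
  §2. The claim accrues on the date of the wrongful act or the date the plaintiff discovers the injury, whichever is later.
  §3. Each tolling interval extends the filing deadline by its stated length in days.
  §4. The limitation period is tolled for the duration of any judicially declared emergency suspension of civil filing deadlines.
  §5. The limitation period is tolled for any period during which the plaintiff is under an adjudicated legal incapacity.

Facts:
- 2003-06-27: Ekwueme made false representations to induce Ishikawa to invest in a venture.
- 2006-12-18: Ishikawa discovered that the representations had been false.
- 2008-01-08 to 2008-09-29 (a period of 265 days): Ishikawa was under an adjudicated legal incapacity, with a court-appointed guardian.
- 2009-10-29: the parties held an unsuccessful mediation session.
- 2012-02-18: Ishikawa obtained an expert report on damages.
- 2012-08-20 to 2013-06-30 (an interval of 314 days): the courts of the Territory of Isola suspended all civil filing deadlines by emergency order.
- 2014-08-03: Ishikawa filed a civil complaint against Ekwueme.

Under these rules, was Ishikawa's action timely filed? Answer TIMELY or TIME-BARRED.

Taking the later of the act (2003-06-27) and discovery (2006-12-18), the claim accrued on 2006-12-18.
6 years from 2006-12-18 is 2012-12-18.
Because the plaintiff's legal incapacity ran from 2008-01-08 to 2008-09-29, the deadline is extended by 265 days to 2013-09-09.
Because the emergency suspension of filing deadlines ran from 2012-08-20 to 2013-06-30, the deadline is extended by 314 days to 2014-07-20.
None of the other events listed affects the running of the period under the stated rules.
Filing on 2014-08-03 missed the 2014-07-20 deadline — the action is time-barred.

TIME-BARRED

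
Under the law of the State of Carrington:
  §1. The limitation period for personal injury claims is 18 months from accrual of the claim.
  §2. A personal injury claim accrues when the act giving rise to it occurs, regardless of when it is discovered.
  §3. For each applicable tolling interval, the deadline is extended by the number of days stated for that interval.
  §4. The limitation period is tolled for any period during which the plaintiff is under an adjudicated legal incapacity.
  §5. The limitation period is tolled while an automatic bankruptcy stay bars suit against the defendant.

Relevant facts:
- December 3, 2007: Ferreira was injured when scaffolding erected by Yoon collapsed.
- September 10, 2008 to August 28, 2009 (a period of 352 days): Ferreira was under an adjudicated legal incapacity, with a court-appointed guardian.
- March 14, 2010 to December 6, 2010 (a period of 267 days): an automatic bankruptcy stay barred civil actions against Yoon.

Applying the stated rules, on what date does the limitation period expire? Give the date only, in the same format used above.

The claim accrued on December 3, 2007, when the wrongful act occurred.
18 months from December 3, 2007 is June 3, 2009.
The period was tolled for 352 days by the plaintiff's legal incapacity (September 10, 2008 to August 28, 2009), pushing the deadline to May 21, 2010.
Because the automatic bankruptcy stay ran from March 14, 2010 to December 6, 2010, the deadline is extended by 267 days to February 12, 2011.

February 12, 2011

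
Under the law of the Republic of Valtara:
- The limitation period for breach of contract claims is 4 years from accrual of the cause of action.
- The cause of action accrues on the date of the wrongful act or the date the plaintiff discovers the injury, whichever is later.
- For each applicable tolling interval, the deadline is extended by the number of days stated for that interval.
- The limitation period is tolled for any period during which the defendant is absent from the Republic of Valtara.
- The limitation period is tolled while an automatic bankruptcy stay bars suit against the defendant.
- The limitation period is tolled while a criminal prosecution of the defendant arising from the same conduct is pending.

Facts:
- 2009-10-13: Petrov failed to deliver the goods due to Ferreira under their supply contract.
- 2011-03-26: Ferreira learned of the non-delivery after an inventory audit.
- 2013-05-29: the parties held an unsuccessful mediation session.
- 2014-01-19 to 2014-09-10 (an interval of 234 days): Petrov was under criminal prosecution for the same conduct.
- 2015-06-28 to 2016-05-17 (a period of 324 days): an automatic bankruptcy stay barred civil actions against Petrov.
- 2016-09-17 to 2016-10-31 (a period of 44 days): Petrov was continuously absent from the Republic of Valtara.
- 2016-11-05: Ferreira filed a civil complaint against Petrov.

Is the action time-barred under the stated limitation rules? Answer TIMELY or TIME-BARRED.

TIMELY

The claim accrued on 2011-03-26 — the later of the 2009-10-13 act and the 2011-03-26 discovery.
4 years from 2011-03-26 is 2015-03-26.
The period was tolled for 234 days by the pending criminal prosecution (2014-01-19 to 2014-09-10), pushing the deadline to 2015-11-15.
The automatic bankruptcy stay from 2015-06-28 to 2016-05-17 tolled the period for 324 days, extending the deadline to 2016-10-04.
The period was tolled for 44 days by the defendant's absence from the jurisdiction (2016-09-17 to 2016-10-31), pushing the deadline to 2016-11-17.
None of the other events listed affects the running of the period under the stated rules.
The 2016-11-05 filing precedes the 2016-11-17 deadline; the claim is timely.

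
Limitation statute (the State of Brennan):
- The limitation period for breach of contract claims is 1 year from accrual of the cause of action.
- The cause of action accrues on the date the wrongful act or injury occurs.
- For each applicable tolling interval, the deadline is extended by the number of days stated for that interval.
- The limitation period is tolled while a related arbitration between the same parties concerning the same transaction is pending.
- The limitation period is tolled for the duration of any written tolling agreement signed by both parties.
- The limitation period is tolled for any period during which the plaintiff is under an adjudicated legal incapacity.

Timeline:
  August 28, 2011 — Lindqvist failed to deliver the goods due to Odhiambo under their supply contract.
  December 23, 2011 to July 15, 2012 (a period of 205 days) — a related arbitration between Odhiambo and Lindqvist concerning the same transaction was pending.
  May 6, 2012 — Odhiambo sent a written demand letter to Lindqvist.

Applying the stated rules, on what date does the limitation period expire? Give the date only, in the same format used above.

The limitation period began to run on August 28, 2011.
The untolled deadline — 1 year after August 28, 2011 — is August 28, 2012.
Because the pending related arbitration ran from December 23, 2011 to July 15, 2012, the deadline is extended by 205 days to March 21, 2013.
None of the other events listed affects the running of the period under the stated rules.

March 21, 2013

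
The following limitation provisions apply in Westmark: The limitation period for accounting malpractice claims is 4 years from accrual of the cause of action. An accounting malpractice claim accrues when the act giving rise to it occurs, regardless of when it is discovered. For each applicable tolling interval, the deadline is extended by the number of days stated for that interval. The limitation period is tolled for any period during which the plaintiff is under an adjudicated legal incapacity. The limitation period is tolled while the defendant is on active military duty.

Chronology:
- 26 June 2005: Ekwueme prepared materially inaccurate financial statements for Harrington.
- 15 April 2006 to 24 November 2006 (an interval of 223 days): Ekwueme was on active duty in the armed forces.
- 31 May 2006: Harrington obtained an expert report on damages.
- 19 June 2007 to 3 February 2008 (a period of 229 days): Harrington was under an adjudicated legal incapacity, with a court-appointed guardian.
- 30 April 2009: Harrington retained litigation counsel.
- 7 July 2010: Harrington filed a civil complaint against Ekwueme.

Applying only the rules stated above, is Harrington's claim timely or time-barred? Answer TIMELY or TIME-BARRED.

TIMELY

The limitation period began to run on 26 June 2005.
4 years from 26 June 2005 is 26 June 2009.
Because the defendant's active military service ran from 15 April 2006 to 24 November 2006, the deadline is extended by 223 days to 4 February 2010.
Because the plaintiff's legal incapacity ran from 19 June 2007 to 3 February 2008, the deadline is extended by 229 days to 21 September 2010.
None of the other events listed affects the running of the period under the stated rules.
Harrington filed on 7 July 2010, before the 21 September 2010 deadline, so the action is timely.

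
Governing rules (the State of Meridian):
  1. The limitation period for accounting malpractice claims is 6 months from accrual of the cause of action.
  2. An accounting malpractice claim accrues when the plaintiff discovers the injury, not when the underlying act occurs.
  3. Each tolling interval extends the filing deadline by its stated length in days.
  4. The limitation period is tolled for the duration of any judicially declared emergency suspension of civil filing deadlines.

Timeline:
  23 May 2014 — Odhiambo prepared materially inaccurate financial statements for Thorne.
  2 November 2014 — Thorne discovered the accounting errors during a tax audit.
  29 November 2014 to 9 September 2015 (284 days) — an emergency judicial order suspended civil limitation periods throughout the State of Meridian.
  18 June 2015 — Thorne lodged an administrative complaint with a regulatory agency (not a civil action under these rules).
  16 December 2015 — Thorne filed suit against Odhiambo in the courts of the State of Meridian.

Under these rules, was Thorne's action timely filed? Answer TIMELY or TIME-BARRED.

Accrual is tied to discovery, so the period began on 2 November 2014 rather than on 23 May 2014 when the act occurred.
Adding the 6 months base period to 2 November 2014 gives a deadline of 2 May 2015, before any tolling.
Because the emergency suspension of filing deadlines ran from 29 November 2014 to 9 September 2015, the deadline is extended by 284 days to 10 February 2016.
None of the other events listed affects the running of the period under the stated rules.
Filing on 16 December 2015 beat the 10 February 2016 deadline — the action is timely.

TIMELY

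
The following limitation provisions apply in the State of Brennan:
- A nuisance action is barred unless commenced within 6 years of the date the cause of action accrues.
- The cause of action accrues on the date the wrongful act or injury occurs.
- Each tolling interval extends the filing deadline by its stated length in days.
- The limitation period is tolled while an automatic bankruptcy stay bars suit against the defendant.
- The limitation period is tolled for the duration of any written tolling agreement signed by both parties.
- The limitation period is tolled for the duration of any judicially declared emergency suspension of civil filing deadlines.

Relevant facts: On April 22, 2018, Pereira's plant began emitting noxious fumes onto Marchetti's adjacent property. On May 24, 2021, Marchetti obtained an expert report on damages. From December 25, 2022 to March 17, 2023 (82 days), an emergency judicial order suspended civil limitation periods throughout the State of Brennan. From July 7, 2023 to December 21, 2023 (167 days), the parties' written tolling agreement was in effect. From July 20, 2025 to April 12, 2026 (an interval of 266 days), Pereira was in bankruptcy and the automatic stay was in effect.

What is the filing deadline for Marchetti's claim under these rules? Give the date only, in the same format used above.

December 27, 2024

The limitation period began to run on April 22, 2018.
The untolled deadline — 6 years after April 22, 2018 — is April 22, 2024.
Because the emergency suspension of filing deadlines ran from December 25, 2022 to March 17, 2023, the deadline is extended by 82 days to July 13, 2024.
The written tolling agreement from July 7, 2023 to December 21, 2023 tolled the period for 167 days, extending the deadline to December 27, 2024.
By the time the automatic bankruptcy stay began on July 20, 2025, the limitation period had already expired on December 27, 2024; that interval cannot revive it.
Nothing else in the chronology tolls or restarts the period.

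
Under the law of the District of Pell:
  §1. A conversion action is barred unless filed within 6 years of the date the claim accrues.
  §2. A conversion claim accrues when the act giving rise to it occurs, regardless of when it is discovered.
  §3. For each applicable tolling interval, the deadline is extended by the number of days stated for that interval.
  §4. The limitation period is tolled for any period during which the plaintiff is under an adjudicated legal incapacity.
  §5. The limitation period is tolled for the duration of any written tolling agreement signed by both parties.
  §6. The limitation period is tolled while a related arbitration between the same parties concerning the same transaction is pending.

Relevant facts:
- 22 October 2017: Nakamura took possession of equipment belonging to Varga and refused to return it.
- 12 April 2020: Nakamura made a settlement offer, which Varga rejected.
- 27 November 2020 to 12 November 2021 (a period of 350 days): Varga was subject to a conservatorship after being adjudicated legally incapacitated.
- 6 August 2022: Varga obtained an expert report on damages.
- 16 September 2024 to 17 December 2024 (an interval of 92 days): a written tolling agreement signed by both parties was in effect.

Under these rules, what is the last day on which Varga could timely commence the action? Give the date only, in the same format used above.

The limitation period began to run on 22 October 2017.
The untolled deadline — 6 years after 22 October 2017 — is 22 October 2023.
The plaintiff's legal incapacity from 27 November 2020 to 12 November 2021 tolled the period for 350 days, extending the deadline to 6 October 2024.
The written tolling agreement from 16 September 2024 to 17 December 2024 tolled the period for 92 days, extending the deadline to 6 January 2025.
None of the other events listed affects the running of the period under the stated rules.

6 January 2025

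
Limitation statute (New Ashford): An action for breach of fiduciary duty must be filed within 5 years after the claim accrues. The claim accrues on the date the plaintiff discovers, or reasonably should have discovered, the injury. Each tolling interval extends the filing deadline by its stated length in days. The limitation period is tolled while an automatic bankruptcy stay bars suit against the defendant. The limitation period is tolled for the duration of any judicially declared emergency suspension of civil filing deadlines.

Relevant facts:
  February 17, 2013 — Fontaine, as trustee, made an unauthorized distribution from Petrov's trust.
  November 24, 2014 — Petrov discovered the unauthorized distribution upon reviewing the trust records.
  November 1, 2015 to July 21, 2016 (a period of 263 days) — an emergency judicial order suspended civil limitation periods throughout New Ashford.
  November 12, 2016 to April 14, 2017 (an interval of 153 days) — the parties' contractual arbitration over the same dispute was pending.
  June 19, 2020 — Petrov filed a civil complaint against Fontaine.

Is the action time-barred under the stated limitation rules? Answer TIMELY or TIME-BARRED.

Accrual is tied to discovery, so the period began on November 24, 2014 rather than on February 17, 2013 when the act occurred.
The untolled deadline — 5 years after November 24, 2014 — is November 24, 2019.
Because the emergency suspension of filing deadlines ran from November 1, 2015 to July 21, 2016, the deadline is extended by 263 days to August 13, 2020.
The pending related arbitration from November 12, 2016 to April 14, 2017 does not toll the period, because no stated rule makes a pending arbitration a tolling event.
Petrov filed on June 19, 2020, before the August 13, 2020 deadline, so the action is timely.

TIMELY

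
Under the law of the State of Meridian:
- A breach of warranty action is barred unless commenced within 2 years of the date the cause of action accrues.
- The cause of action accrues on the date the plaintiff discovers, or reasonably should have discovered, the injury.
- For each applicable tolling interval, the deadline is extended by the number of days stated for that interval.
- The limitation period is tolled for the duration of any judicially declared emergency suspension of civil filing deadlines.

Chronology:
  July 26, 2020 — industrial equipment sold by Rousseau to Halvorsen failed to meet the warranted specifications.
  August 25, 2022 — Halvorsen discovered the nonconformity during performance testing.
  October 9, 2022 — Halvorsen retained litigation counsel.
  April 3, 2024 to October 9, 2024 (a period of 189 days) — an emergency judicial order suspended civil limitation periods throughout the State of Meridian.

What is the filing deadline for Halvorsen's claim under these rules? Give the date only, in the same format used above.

Under the discovery rule, the claim accrued on August 25, 2022, when Halvorsen discovered the injury — not on the July 26, 2020 date of the underlying act.
2 years from August 25, 2022 is August 25, 2024.
The period was tolled for 189 days by the emergency suspension of filing deadlines (April 3, 2024 to October 9, 2024), pushing the deadline to March 2, 2025.
None of the other events listed affects the running of the period under the stated rules.

March 2, 2025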